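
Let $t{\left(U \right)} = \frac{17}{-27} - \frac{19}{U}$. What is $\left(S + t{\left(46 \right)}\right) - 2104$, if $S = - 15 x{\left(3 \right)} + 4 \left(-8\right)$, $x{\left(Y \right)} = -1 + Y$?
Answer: $- \frac{2691467}{1242} \approx -2167.0$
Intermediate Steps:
$t{\left(U \right)} = - \frac{17}{27} - \frac{19}{U}$ ($t{\left(U \right)} = 17 \left(- \frac{1}{27}\right) - \frac{19}{U} = - \frac{17}{27} - \frac{19}{U}$)
$S = -62$ ($S = - 15 \left(-1 + 3\right) + 4 \left(-8\right) = \left(-15\right) 2 - 32 = -30 - 32 = -62$)
$\left(S + t{\left(46 \right)}\right) - 2104 = \left(-62 - \left(\frac{17}{27} + \frac{19}{46}\right)\right) - 2104 = \left(-62 - \frac{1295}{1242}\right) - 2104 = - \frac{78299}{1242} - 2104 = - \frac{2691467}{1242}$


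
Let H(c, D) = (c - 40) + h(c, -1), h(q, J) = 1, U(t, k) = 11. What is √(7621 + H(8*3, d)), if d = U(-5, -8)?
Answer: √7606 ≈ 87.212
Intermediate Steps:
d = 11
H(c, D) = -39 + c (H(c, D) = (c - 40) + 1 = (-40 + c) + 1 = -39 + c)
√(7621 + H(8*3, d)) = √(7621 + (-39 + 8*3)) = √(7621 + (-39 + 24)) = √(7621 - 15) = √7606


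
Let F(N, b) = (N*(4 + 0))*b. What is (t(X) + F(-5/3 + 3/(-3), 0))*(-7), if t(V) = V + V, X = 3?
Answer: -42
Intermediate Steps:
F(N, b) = 4*N*b (F(N, b) = (N*4)*b = (4*N)*b = 4*N*b)
t(V) = 2*V
(t(X) + F(-5/3 + 3/(-3), 0))*(-7) = (2*3 + 4*(-5/3 + 3/(-3))*0)*(-7) = (6 + 4*(-5*1/3 + 3*(-1/3))*0)*(-7) = (6 + 4*(-5/3 - 1)*0)*(-7) = (6 + 4*(-8/3)*0)*(-7) = (6 + 0)*(-7) = 6*(-7) = -42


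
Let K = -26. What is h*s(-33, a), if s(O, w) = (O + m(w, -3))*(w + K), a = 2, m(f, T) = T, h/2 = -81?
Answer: -139968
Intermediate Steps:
h = -162 (h = 2*(-81) = -162)
s(O, w) = (-26 + w)*(-3 + O) (s(O, w) = (O - 3)*(w - 26) = (-3 + O)*(-26 + w) = (-26 + w)*(-3 + O))
h*s(-33, a) = -162*(78 - 26*(-33) - 3*2 - 33*2) = -162*(78 + 858 - 6 - 66) = -162*864 = -139968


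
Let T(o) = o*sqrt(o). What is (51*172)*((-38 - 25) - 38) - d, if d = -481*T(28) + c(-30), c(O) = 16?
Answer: -885988 + 26936*sqrt(7) ≈ -8.1472e+5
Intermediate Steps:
T(o) = o**(3/2)
d = 16 - 26936*sqrt(7) (d = -26936*sqrt(7) + 16 = 16 - 26936*sqrt(7) ≈ -71250.)
(51*172)*((-38 - 25) - 38) - d = (51*172)*((-38 - 25) - 38) - (16 - 26936*sqrt(7)) = 8772*(-63 - 38) + (-16 + 26936*sqrt(7)) = 8772*(-101) + (-16 + 26936*sqrt(7)) = -885972 + (-16 + 26936*sqrt(7)) = -885988 + 26936*sqrt(7)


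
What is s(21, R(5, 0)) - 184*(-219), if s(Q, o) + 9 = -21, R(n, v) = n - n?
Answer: 40266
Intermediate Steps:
R(n, v) = 0
s(Q, o) = -30 (s(Q, o) = -9 - 21 = -30)
s(21, R(5, 0)) - 184*(-219) = -30 - 184*(-219) = -30 + 40296 = 40266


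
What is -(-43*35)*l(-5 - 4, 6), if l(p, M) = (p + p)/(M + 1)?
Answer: -3870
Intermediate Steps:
l(p, M) = 2*p/(1 + M) (l(p, M) = (2*p)/(1 + M) = 2*p/(1 + M))
-(-43*35)*l(-5 - 4, 6) = -(-43*35)*2*(-5 - 4)/(1 + 6) = -(-1505)*2*(-9)/7 = -(-1505)*2*(-9)*(⅐) = -(-1505)*(-18)/7 = -1*3870 = -3870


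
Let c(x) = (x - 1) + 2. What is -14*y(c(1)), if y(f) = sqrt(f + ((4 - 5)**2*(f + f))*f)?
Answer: -14*sqrt(10) ≈ -44.272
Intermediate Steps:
c(x) = 1 + x (c(x) = (-1 + x) + 2 = 1 + x)
y(f) = sqrt(f + 2*f**2) (y(f) = sqrt(f + ((-1)**2*(2*f))*f) = sqrt(f + (1*(2*f))*f) = sqrt(f + (2*f)*f) = sqrt(f + 2*f**2))
-14*y(c(1)) = -14*sqrt(1 + 1)*sqrt(1 + 2*(1 + 1)) = -14*sqrt(2)*sqrt(1 + 2*2) = -14*sqrt(2)*sqrt(1 + 4) = -14*sqrt(10)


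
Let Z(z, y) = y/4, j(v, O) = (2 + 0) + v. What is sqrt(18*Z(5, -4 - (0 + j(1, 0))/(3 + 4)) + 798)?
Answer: sqrt(152502)/14 ≈ 27.894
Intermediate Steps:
j(v, O) = 2 + v
Z(z, y) = y/4 (Z(z, y) = y*(1/4) = y/4)
sqrt(18*Z(5, -4 - (0 + j(1, 0))/(3 + 4)) + 798) = sqrt(18*((-4 - (0 + (2 + 1))/(3 + 4))/4) + 798) = sqrt(18*((-4 - (0 + 3)/7)/4) + 798) = sqrt(18*((-4 - 3/7)/4) + 798) = sqrt(18*((1/4)*(-31/7)) + 798) = sqrt(18*(-31/28) + 798) = sqrt(-279/14 + 798) = sqrt(10893/14) = sqrt(152502)/14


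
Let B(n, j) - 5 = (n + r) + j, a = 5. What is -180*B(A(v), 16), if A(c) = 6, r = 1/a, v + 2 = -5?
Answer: -4896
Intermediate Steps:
v = -7 (v = -2 - 5 = -7)
r = 1/5 ≈ 0.20000
B(n, j) = 26/5 + j + n (B(n, j) = 5 + ((n + 1/5) + j) = 5 + ((1/5 + n) + j) = 5 + (1/5 + j + n) = 26/5 + j + n)
-180*B(A(v), 16) = -180*(26/5 + 16 + 6) = -180*136/5 = -4896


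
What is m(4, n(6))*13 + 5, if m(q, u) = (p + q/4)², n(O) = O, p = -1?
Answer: 5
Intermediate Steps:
m(q, u) = (-1 + q/4)²
m(4, n(6))*13 + 5 = ((-4 + 4)²/16)*13 + 5 = ((1/16)*0²)*13 + 5 = ((1/16)*0)*13 + 5 = 0*13 + 5 = 0 + 5 = 5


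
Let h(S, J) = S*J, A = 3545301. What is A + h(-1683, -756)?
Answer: 4817649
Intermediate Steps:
h(S, J) = J*S
A + h(-1683, -756) = 3545301 - 756*(-1683) = 3545301 + 1272348 = 4817649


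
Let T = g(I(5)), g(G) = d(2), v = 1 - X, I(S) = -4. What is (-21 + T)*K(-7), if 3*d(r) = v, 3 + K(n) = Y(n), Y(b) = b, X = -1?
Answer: 610/3 ≈ 203.33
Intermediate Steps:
K(n) = -3 + n
v = 2 (v = 1 - 1*(-1) = 1 + 1 = 2)
d(r) = ⅔ (d(r) = (⅓)*2 = ⅔)
g(G) = ⅔
T = ⅔ ≈ 0.66667
(-21 + T)*K(-7) = (-21 + ⅔)*(-3 - 7) = -61/3*(-10) = 610/3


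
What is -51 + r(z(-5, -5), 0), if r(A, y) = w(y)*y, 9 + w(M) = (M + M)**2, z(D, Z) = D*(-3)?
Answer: -51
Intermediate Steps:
z(D, Z) = -3*D
w(M) = -9 + 4*M**2 (w(M) = -9 + (M + M)**2 = -9 + (2*M)**2 = -9 + 4*M**2)
r(A, y) = y*(-9 + 4*y**2) (r(A, y) = (-9 + 4*y**2)*y = y*(-9 + 4*y**2))
-51 + r(z(-5, -5), 0) = -51 + 0*(-9 + 4*0**2) = -51 + 0*(-9 + 4*0) = -51 + 0*(-9 + 0) = -51 + 0*(-9) = -51 + 0 = -51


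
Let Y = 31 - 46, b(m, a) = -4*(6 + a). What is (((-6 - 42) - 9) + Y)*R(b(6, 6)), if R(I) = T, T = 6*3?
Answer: -1296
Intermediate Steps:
b(m, a) = -24 - 4*a
Y = -15
T = 18
R(I) = 18
(((-6 - 42) - 9) + Y)*R(b(6, 6)) = (((-6 - 42) - 9) - 15)*18 = ((-48 - 9) - 15)*18 = (-57 - 15)*18 = -72*18 = -1296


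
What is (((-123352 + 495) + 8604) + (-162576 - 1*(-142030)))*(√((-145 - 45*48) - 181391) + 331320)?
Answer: -44661604680 - 539196*I*√11481 ≈ -4.4662e+10 - 5.7775e+7*I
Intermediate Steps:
(((-123352 + 495) + 8604) + (-162576 - 1*(-142030)))*(√((-145 - 45*48) - 181391) + 331320) = ((-122857 + 8604) + (-162576 + 142030))*(√((-145 - 2160) - 181391) + 331320) = (-114253 - 20546)*(√(-2305 - 181391) + 331320) = -134799*(√(-183696) + 331320) = -134799*(4*I*√11481 + 331320) = -134799*(331320 + 4*I*√11481) = -44661604680 - 539196*I*√11481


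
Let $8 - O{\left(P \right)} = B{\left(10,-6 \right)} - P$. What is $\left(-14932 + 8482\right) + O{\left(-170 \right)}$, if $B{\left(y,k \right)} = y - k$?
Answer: $-6628$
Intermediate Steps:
$O{\left(P \right)} = -8 + P$ ($O{\left(P \right)} = 8 - \left(\left(10 - -6\right) - P\right) = 8 - \left(\left(10 + 6\right) - P\right) = 8 - \left(16 - P\right) = 8 + \left(-16 + P\right) = -8 + P$)
$\left(-14932 + 8482\right) + O{\left(-170 \right)} = \left(-14932 + 8482\right) - 178 = -6450 - 178 = -6628$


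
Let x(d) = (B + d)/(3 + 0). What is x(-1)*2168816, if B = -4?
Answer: -10844080/3 ≈ -3.6147e+6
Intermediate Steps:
x(d) = -4/3 + d/3 (x(d) = (-4 + d)/(3 + 0) = (-4 + d)/3 = (-4 + d)*(⅓) = -4/3 + d/3)
x(-1)*2168816 = (-4/3 + (⅓)*(-1))*2168816 = (-4/3 - ⅓)*2168816 = -5/3*2168816 = -10844080/3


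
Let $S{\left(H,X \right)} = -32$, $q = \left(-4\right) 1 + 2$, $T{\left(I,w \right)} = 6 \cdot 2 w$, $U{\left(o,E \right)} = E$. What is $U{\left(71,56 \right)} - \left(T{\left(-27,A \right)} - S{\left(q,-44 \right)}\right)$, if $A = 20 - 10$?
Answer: $-96$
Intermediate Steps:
$A = 10$ ($A = 20 - 10 = 10$)
$T{\left(I,w \right)} = 12 w$
$q = -2$ ($q = -4 + 2 = -2$)
$U{\left(71,56 \right)} - \left(T{\left(-27,A \right)} - S{\left(q,-44 \right)}\right) = 56 - \left(12 \cdot 10 - -32\right) = 56 - \left(120 + 32\right) = 56 - 152 = -96$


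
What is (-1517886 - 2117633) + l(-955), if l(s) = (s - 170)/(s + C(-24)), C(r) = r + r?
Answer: -3646424432/1003 ≈ -3.6355e+6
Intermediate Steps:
C(r) = 2*r
l(s) = (-170 + s)/(-48 + s) (l(s) = (s - 170)/(s + 2*(-24)) = (-170 + s)/(s - 48) = (-170 + s)/(-48 + s))
(-1517886 - 2117633) + l(-955) = (-1517886 - 2117633) + (-170 - 955)/(-48 - 955) = -3635519 - 1125/(-1003) = -3635519 - 1/1003*(-1125) = -3635519 + 1125/1003 = -3646424432/1003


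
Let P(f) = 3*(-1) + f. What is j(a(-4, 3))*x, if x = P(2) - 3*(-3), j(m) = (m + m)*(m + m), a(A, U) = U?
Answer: 288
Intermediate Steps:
P(f) = -3 + f
j(m) = 4*m**2 (j(m) = (2*m)*(2*m) = 4*m**2)
x = 8 (x = (-3 + 2) - 3*(-3) = -1 - 1*(-9) = -1 + 9 = 8)
j(a(-4, 3))*x = (4*3**2)*8 = (4*9)*8 = 36*8 = 288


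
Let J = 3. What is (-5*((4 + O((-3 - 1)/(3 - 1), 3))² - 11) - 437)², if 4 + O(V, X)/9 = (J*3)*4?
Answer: 182074596804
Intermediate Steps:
O(V, X) = 288 (O(V, X) = -36 + 9*((3*3)*4) = -36 + 9*(9*4) = -36 + 9*36 = -36 + 324 = 288)
(-5*((4 + O((-3 - 1)/(3 - 1), 3))² - 11) - 437)² = (-5*((4 + 288)² - 11) - 437)² = (-5*(292² - 11) - 437)² = (-5*(85264 - 11) - 437)² = (-5*85253 - 437)² = (-426265 - 437)² = (-426702)² = 182074596804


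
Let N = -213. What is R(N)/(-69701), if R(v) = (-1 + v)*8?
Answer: 1712/69701 ≈ 0.024562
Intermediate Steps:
R(v) = -8 + 8*v
R(N)/(-69701) = (-8 + 8*(-213))/(-69701) = (-8 - 1704)*(-1/69701) = -1712*(-1/69701) = 1712/69701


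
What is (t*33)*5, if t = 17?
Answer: 2805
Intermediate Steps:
(t*33)*5 = (17*33)*5 = 561*5 = 2805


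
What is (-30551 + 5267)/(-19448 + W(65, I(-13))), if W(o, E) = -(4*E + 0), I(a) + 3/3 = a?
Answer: 2107/1616 ≈ 1.3038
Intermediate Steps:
I(a) = -1 + a
W(o, E) = -4*E
(-30551 + 5267)/(-19448 + W(65, I(-13))) = (-30551 + 5267)/(-19448 - 4*(-1 - 13)) = -25284/(-19448 - 4*(-14)) = -25284/(-19448 + 56) = -25284/(-19392) = -25284*(-1/19392) = 2107/1616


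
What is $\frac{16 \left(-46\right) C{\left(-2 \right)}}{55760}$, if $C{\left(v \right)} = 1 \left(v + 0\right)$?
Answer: $\frac{92}{3485} \approx 0.026399$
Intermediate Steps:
$C{\left(v \right)} = v$ ($C{\left(v \right)} = 1 v = v$)
$\frac{16 \left(-46\right) C{\left(-2 \right)}}{55760} = \frac{16 \left(-46\right) \left(-2\right)}{55760} = \left(-736\right) \left(-2\right) \frac{1}{55760} = 1472 \cdot \frac{1}{55760} = \frac{92}{3485}$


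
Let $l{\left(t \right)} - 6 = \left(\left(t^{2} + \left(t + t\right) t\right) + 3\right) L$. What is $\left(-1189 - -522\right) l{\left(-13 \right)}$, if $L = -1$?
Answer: $336168$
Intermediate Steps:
$l{\left(t \right)} = 3 - 3 t^{2}$ ($l{\left(t \right)} = 6 + \left(\left(t^{2} + \left(t + t\right) t\right) + 3\right) \left(-1\right) = 6 + \left(\left(t^{2} + 2 t t\right) + 3\right) \left(-1\right) = 6 + \left(\left(t^{2} + 2 t^{2}\right) + 3\right) \left(-1\right) = 6 + \left(3 t^{2} + 3\right) \left(-1\right) = 6 + \left(3 + 3 t^{2}\right) \left(-1\right) = 6 - \left(3 + 3 t^{2}\right) = 3 - 3 t^{2}$)
$\left(-1189 - -522\right) l{\left(-13 \right)} = \left(-1189 - -522\right) \left(3 - 3 \left(-13\right)^{2}\right) = \left(-1189 + 522\right) \left(3 - 507\right) = - 667 \left(3 - 507\right) = \left(-667\right) \left(-504\right) = 336168$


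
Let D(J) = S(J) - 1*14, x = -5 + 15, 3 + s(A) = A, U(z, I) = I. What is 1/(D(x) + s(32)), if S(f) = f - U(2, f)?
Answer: 1/15 ≈ 0.066667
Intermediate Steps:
s(A) = -3 + A
x = 10
S(f) = 0 (S(f) = f - f = 0)
D(J) = -14 (D(J) = 0 - 1*14 = 0 - 14 = -14)
1/(D(x) + s(32)) = 1/(-14 + (-3 + 32)) = 1/(-14 + 29) = 1/15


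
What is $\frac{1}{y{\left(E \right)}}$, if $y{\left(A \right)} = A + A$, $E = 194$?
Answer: $\frac{1}{388} \approx 0.0025773$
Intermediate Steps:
$y{\left(A \right)} = 2 A$
$\frac{1}{y{\left(E \right)}} = \frac{1}{2 \cdot 194} = \frac{1}{388}$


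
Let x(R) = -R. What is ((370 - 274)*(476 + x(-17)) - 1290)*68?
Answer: 3130584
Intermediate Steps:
((370 - 274)*(476 + x(-17)) - 1290)*68 = ((370 - 274)*(476 - 1*(-17)) - 1290)*68 = (96*(476 + 17) - 1290)*68 = (96*493 - 1290)*68 = (47328 - 1290)*68 = 46038*68 = 3130584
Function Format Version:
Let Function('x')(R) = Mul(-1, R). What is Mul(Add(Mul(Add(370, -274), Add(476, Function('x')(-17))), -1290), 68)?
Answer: 3130584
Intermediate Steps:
Mul(Add(Mul(Add(370, -274), Add(476, Function('x')(-17))), -1290), 68) = Mul(Add(Mul(Add(370, -274), Add(476, Mul(-1, -17))), -1290), 68) = Mul(Add(Mul(96, Add(476, 17)), -1290), 68) = Mul(Add(Mul(96, 493), -1290), 68) = Mul(Add(47328, -1290), 68) = Mul(46038, 68) = 3130584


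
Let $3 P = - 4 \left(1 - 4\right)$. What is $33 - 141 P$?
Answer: $-531$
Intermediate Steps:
$P = 4$ ($P = \frac{\left(-4\right) \left(1 - 4\right)}{3} = \frac{\left(-4\right) \left(-3\right)}{3} = \frac{1}{3} \cdot 12 = 4$)
$33 - 141 P = 33 - 564 = -531$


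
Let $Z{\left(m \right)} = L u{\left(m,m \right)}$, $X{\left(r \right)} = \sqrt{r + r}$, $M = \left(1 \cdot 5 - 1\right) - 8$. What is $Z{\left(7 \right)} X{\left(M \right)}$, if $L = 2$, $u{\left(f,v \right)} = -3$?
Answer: $- 12 i \sqrt{2} \approx - 16.971 i$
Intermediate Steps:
$M = -4$ ($M = \left(5 - 1\right) - 8 = 4 - 8 = -4$)
$X{\left(r \right)} = \sqrt{2} \sqrt{r}$ ($X{\left(r \right)} = \sqrt{2 r} = \sqrt{2} \sqrt{r}$)
$Z{\left(m \right)} = -6$ ($Z{\left(m \right)} = 2 \left(-3\right) = -6$)
$Z{\left(7 \right)} X{\left(M \right)} = - 6 \sqrt{2} \sqrt{-4} = - 6 \sqrt{2} \cdot 2 i = - 6 \cdot 2 i \sqrt{2} = - 12 i \sqrt{2}$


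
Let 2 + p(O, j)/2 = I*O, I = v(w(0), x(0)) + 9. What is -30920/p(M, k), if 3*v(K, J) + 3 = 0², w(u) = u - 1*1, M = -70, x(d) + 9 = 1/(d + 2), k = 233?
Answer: 7730/281 ≈ 27.509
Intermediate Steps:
x(d) = -9 + 1/(2 + d) (x(d) = -9 + 1/(d + 2) = -9 + 1/(2 + d))
w(u) = -1 + u (w(u) = u - 1 = -1 + u)
v(K, J) = -1 (v(K, J) = -1 + (⅓)*0² = -1 + (⅓)*0 = -1 + 0 = -1)
I = 8 (I = -1 + 9 = 8)
p(O, j) = -4 + 16*O (p(O, j) = -4 + 2*(8*O) = -4 + 16*O)
-30920/p(M, k) = -30920/(-4 + 16*(-70)) = -30920/(-4 - 1120) = -30920/(-1124) = -30920*(-1/1124) = 7730/281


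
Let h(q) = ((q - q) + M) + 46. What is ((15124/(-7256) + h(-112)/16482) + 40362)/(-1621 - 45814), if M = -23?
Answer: -301673711314/354557034345 ≈ -0.85085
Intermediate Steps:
h(q) = 23 (h(q) = ((q - q) - 23) + 46 = (0 - 23) + 46 = -23 + 46 = 23)
((15124/(-7256) + h(-112)/16482) + 40362)/(-1621 - 45814) = ((15124/(-7256) + 23/16482) + 40362)/(-1621 - 45814) = ((15124*(-1/7256) + 23*(1/16482)) + 40362)/(-47435) = ((-3781/1814 + 23/16482) + 40362)*(-1/47435) = (-15569180/7474587 + 40362)*(-1/47435) = (301673711314/7474587)*(-1/47435) = -301673711314/354557034345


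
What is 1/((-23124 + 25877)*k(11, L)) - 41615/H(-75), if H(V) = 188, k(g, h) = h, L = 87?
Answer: -9967250077/45028068 ≈ -221.36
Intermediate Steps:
1/((-23124 + 25877)*k(11, L)) - 41615/H(-75) = 1/((-23124 + 25877)*87) - 41615/188 = (1/87)/2753 - 41615*1/188 = (1/2753)*(1/87) - 41615/188 = 1/239511 - 41615/188 = -9967250077/45028068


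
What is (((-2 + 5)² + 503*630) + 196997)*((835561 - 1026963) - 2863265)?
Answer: -1569781152632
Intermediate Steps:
(((-2 + 5)² + 503*630) + 196997)*((835561 - 1026963) - 2863265) = ((3² + 316890) + 196997)*(-191402 - 2863265) = ((9 + 316890) + 196997)*(-3054667) = (316899 + 196997)*(-3054667) = 513896*(-3054667) = -1569781152632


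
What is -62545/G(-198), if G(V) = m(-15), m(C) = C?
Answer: 12509/3 ≈ 4169.7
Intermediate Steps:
G(V) = -15
-62545/G(-198) = -62545/(-15) = -62545*(-1/15) = 12509/3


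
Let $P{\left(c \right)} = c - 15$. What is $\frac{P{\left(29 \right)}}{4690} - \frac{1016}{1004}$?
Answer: $- \frac{84839}{84085} \approx -1.009$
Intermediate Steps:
$P{\left(c \right)} = -15 + c$
$\frac{P{\left(29 \right)}}{4690} - \frac{1016}{1004} = \frac{-15 + 29}{4690} - \frac{1016}{1004} = 14 \cdot \frac{1}{4690} - \frac{254}{251} = \frac{1}{335} - \frac{254}{251} = - \frac{84839}{84085}$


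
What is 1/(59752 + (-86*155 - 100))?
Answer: 1/46322 ≈ 2.1588e-5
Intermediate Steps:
1/(59752 + (-86*155 - 100)) = 1/(59752 + (-13330 - 100)) = 1/(59752 - 13430) = 1/46322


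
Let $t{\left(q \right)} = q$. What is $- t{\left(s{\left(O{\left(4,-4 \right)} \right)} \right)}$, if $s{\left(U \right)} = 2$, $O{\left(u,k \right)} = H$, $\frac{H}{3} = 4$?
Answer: $-2$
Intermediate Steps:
$H = 12$ ($H = 3 \cdot 4 = 12$)
$O{\left(u,k \right)} = 12$
$- t{\left(s{\left(O{\left(4,-4 \right)} \right)} \right)} = \left(-1\right) 2 = -2$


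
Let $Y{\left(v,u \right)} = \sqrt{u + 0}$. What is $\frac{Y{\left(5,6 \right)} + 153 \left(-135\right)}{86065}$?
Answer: $- \frac{4131}{17213} + \frac{\sqrt{6}}{86065} \approx -0.23996$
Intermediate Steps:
$Y{\left(v,u \right)} = \sqrt{u}$
$\frac{Y{\left(5,6 \right)} + 153 \left(-135\right)}{86065} = \frac{\sqrt{6} + 153 \left(-135\right)}{86065} = \left(\sqrt{6} - 20655\right) \frac{1}{86065} = \left(-20655 + \sqrt{6}\right) \frac{1}{86065} = - \frac{4131}{17213} + \frac{\sqrt{6}}{86065}$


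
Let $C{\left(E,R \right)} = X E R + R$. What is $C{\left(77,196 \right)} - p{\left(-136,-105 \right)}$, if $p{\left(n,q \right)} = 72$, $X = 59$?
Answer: $890552$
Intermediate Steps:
$C{\left(E,R \right)} = R + 59 E R$ ($C{\left(E,R \right)} = 59 E R + R = R + 59 E R$)
$C{\left(77,196 \right)} - p{\left(-136,-105 \right)} = 196 \left(1 + 59 \cdot 77\right) - 72 = 196 \left(1 + 4543\right) - 72 = 196 \cdot 4544 - 72 = 890624 - 72 = 890552$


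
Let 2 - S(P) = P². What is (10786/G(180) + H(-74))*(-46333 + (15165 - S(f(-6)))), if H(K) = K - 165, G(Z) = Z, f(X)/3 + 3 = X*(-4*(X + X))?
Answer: -3926955401/30 ≈ -1.3090e+8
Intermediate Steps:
f(X) = -9 - 24*X² (f(X) = -9 + 3*(X*(-4*(X + X))) = -9 + 3*(X*(-8*X)) = -9 + 3*(-8*X²) = -9 - 24*X²)
S(P) = 2 - P²
H(K) = -165 + K
(10786/G(180) + H(-74))*(-46333 + (15165 - S(f(-6)))) = (10786/180 + (-165 - 74))*(-46333 + (15165 - (2 - (-9 - 24*(-6)²)²))) = (10786*(1/180) - 239)*(-46333 + (15165 - (2 - (-9 - 24*36)²))) = (5393/90 - 239)*(-46333 + (15165 - (2 - (-9 - 864)²))) = -16117*(-46333 + (15165 - (2 - 1*(-873)²)))/90 = -16117*(-46333 + (15165 - (2 - 1*762129)))/90 = -16117*(-46333 + (15165 - (2 - 762129)))/90 = -16117*(-46333 + (15165 - 1*(-762127)))/90 = -16117*(-46333 + (15165 + 762127))/90 = -16117*(-46333 + 777292)/90 = -16117/90*730959 = -3926955401/30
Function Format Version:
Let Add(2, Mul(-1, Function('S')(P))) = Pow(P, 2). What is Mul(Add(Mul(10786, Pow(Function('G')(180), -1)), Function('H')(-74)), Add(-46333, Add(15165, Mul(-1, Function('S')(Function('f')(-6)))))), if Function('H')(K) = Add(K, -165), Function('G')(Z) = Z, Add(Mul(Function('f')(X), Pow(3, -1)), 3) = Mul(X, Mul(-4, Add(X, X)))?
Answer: Rational(-3926955401, 30) ≈ -1.3090e+8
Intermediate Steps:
Function('f')(X) = Add(-9, Mul(-24, Pow(X, 2))) (Function('f')(X) = Add(-9, Mul(3, Mul(X, Mul(-4, Add(X, X))))) = Add(-9, Mul(3, Mul(X, Mul(-4, Mul(2, X))))) = Add(-9, Mul(3, Mul(X, Mul(-8, X)))) = Add(-9, Mul(3, Mul(-8, Pow(X, 2)))) = Add(-9, Mul(-24, Pow(X, 2))))
Function('S')(P) = Add(2, Mul(-1, Pow(P, 2)))
Function('H')(K) = Add(-165, K)
Mul(Add(Mul(10786, Pow(Function('G')(180), -1)), Function('H')(-74)), Add(-46333, Add(15165, Mul(-1, Function('S')(Function('f')(-6)))))) = Mul(Add(Mul(10786, Pow(180, -1)), Add(-165, -74)), Add(-46333, Add(15165, Mul(-1, Add(2, Mul(-1, Pow(Add(-9, Mul(-24, Pow(-6, 2))), 2))))))) = Mul(Add(Mul(10786, Rational(1, 180)), -239), Add(-46333, Add(15165, Mul(-1, Add(2, Mul(-1, Pow(Add(-9, Mul(-24, 36)), 2))))))) = Mul(Add(Rational(5393, 90), -239), Add(-46333, Add(15165, Mul(-1, Add(2, Mul(-1, Pow(Add(-9, -864), 2))))))) = Mul(Rational(-16117, 90), Add(-46333, Add(15165, Mul(-1, Add(2, Mul(-1, Pow(-873, 2))))))) = Mul(Rational(-16117, 90), Add(-46333, Add(15165, Mul(-1, Add(2, Mul(-1, 762129)))))) = Mul(Rational(-16117, 90), Add(-46333, Add(15165, Mul(-1, Add(2, -762129))))) = Mul(Rational(-16117, 90), Add(-46333, Add(15165, Mul(-1, -762127)))) = Mul(Rational(-16117, 90), Add(-46333, Add(15165, 762127))) = Mul(Rational(-16117, 90), Add(-46333, 777292)) = Mul(Rational(-16117, 90), 730959) = Rational(-3926955401, 30)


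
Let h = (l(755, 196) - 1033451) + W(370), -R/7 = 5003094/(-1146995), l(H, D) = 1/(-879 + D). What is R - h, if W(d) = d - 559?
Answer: 809775000698809/783397585 ≈ 1.0337e+6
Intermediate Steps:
W(d) = -559 + d
R = 35021658/1146995 (R = -35021658/(-1146995) = -35021658*(-1)/1146995 = -7*(-5003094/1146995) = 35021658/1146995 ≈ 30.533)
h = -705976121/683 (h = (1/(-879 + 196) - 1033451) + (-559 + 370) = (1/(-683) - 1033451) - 189 = (-1/683 - 1033451) - 189 = -705847034/683 - 189 = -705976121/683 ≈ -1.0336e+6)
R - h = 35021658/1146995 - 1*(-705976121/683) = 35021658/1146995 + 705976121/683 = 809775000698809/783397585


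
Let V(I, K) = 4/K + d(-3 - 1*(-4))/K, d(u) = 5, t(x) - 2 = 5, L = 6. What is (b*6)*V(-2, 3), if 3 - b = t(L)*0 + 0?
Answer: 54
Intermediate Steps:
t(x) = 7 (t(x) = 2 + 5 = 7)
b = 3 (b = 3 - (7*0 + 0) = 3 - (0 + 0) = 3 - 1*0 = 3 + 0 = 3)
V(I, K) = 9/K (V(I, K) = 4/K + 5/K = 9/K)
(b*6)*V(-2, 3) = (3*6)*(9/3) = 18*(9*(⅓)) = 18*3 = 54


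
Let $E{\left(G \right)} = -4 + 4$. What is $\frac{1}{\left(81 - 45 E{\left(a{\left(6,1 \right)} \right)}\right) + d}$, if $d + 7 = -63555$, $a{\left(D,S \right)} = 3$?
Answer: $- \frac{1}{63481} \approx -1.5753 \cdot 10^{-5}$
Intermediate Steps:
$E{\left(G \right)} = 0$
$d = -63562$ ($d = -7 - 63555 = -63562$)
$\frac{1}{\left(81 - 45 E{\left(a{\left(6,1 \right)} \right)}\right) + d} = \frac{1}{\left(81 - 0\right) - 63562} = \frac{1}{\left(81 + 0\right) - 63562} = \frac{1}{81 - 63562} = \frac{1}{-63481} = - \frac{1}{63481}$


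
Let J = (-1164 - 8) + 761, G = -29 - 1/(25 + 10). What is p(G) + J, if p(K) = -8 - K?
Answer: -13649/35 ≈ -389.97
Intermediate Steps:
G = -1016/35 (G = -29 - 1/35 = -1016/35 ≈ -29.029)
J = -411 (J = -1172 + 761 = -411)
p(G) + J = (-8 - 1*(-1016/35)) - 411 = (-8 + 1016/35) - 411 = 736/35 - 411 = -13649/35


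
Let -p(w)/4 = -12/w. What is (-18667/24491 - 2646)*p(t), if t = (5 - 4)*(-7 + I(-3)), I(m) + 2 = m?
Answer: 259287412/24491 ≈ 10587.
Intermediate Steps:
I(m) = -2 + m
t = -12 (t = (5 - 4)*(-7 + (-2 - 3)) = 1*(-7 - 5) = 1*(-12) = -12)
p(w) = 48/w (p(w) = -(-48)/w = 48/w)
(-18667/24491 - 2646)*p(t) = (-18667/24491 - 2646)*(48/(-12)) = (-18667*1/24491 - 2646)*(48*(-1/12)) = (-18667/24491 - 2646)*(-4) = -64821853/24491*(-4) = 259287412/24491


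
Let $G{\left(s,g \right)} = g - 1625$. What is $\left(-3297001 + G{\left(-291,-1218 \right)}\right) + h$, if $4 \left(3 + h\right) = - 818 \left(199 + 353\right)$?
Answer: $-3412731$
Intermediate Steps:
$G{\left(s,g \right)} = -1625 + g$
$h = -112887$ ($h = -3 + \frac{\left(-818\right) \left(199 + 353\right)}{4} = -3 + \frac{\left(-818\right) 552}{4} = -3 + \frac{1}{4} \left(-451536\right) = -3 - 112884 = -112887$)
$\left(-3297001 + G{\left(-291,-1218 \right)}\right) + h = \left(-3297001 - 2843\right) - 112887 = -3299844 - 112887 = -3412731$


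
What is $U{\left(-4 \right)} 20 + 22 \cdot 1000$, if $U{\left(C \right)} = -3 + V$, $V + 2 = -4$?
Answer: $21820$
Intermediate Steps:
$V = -6$ ($V = -2 - 4 = -6$)
$U{\left(C \right)} = -9$ ($U{\left(C \right)} = -3 - 6 = -9$)
$U{\left(-4 \right)} 20 + 22 \cdot 1000 = \left(-9\right) 20 + 22 \cdot 1000 = -180 + 22000 = 21820$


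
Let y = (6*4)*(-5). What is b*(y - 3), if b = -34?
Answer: 4182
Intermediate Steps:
y = -120 (y = 24*(-5) = -120)
b*(y - 3) = -34*(-120 - 3) = -34*(-123) = 4182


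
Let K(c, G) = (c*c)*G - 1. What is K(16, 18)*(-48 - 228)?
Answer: -1271532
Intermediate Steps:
K(c, G) = -1 + G*c² (K(c, G) = c²*G - 1 = G*c² - 1 = -1 + G*c²)
K(16, 18)*(-48 - 228) = (-1 + 18*16²)*(-48 - 228) = (-1 + 18*256)*(-276) = (-1 + 4608)*(-276) = 4607*(-276) = -1271532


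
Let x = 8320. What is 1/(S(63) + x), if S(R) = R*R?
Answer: 1/12289 ≈ 8.1374e-5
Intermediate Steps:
S(R) = R**2
1/(S(63) + x) = 1/(63**2 + 8320) = 1/(3969 + 8320) = 1/12289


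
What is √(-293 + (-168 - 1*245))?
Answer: I*√706 ≈ 26.571*I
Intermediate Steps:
√(-293 + (-168 - 1*245)) = √(-293 + (-168 - 245)) = √(-293 - 413) = √(-706) = I*√706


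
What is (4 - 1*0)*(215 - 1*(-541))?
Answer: 3024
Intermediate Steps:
(4 - 1*0)*(215 - 1*(-541)) = (4 + 0)*(215 + 541) = 4*756 = 3024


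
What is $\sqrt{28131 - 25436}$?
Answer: $7 \sqrt{55} \approx 51.913$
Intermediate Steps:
$\sqrt{28131 - 25436} = \sqrt{2695} = 7 \sqrt{55}$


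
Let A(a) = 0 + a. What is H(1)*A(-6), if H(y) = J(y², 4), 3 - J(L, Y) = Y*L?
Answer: 6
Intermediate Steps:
A(a) = a
J(L, Y) = 3 - L*Y (J(L, Y) = 3 - Y*L = 3 - L*Y)
H(y) = 3 - 4*y² (H(y) = 3 - 1*y²*4 = 3 - 4*y²)
H(1)*A(-6) = (3 - 4*1²)*(-6) = (3 - 4*1)*(-6) = (3 - 4)*(-6) = -1*(-6) = 6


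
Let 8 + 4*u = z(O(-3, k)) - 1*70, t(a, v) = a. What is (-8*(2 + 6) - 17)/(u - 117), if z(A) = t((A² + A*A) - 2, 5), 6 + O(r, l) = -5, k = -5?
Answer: 18/17 ≈ 1.0588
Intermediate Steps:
O(r, l) = -11 (O(r, l) = -6 - 5 = -11)
z(A) = -2 + 2*A² (z(A) = (A² + A*A) - 2 = (A² + A²) - 2 = 2*A² - 2 = -2 + 2*A²)
u = 81/2 (u = -2 + ((-2 + 2*(-11)²) - 1*70)/4 = -2 + ((-2 + 2*121) - 70)/4 = -2 + ((-2 + 242) - 70)/4 = -2 + (240 - 70)/4 = -2 + (¼)*170 = -2 + 85/2 = 81/2 ≈ 40.500)
(-8*(2 + 6) - 17)/(u - 117) = (-8*(2 + 6) - 17)/(81/2 - 117) = (-8*8 - 17)/(-153/2) = (-64 - 17)*(-2/153) = -81*(-2/153) = 18/17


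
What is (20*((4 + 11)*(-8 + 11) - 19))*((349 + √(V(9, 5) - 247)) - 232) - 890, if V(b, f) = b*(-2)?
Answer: 59950 + 520*I*√265 ≈ 59950.0 + 8465.0*I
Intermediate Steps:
V(b, f) = -2*b
(20*((4 + 11)*(-8 + 11) - 19))*((349 + √(V(9, 5) - 247)) - 232) - 890 = (20*((4 + 11)*(-8 + 11) - 19))*((349 + √(-2*9 - 247)) - 232) - 890 = (20*(15*3 - 19))*((349 + √(-18 - 247)) - 232) - 890 = (20*(45 - 19))*((349 + √(-265)) - 232) - 890 = (20*26)*((349 + I*√265) - 232) - 890 = 520*(117 + I*√265) - 890 = (60840 + 520*I*√265) - 890 = 59950 + 520*I*√265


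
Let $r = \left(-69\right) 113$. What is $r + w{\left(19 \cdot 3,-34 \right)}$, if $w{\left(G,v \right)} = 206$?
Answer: $-7591$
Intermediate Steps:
$r = -7797$
$r + w{\left(19 \cdot 3,-34 \right)} = -7797 + 206 = -7591$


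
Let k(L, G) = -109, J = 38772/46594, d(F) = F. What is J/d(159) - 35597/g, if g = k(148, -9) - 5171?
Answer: 43987194737/6519432480 ≈ 6.7471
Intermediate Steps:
J = 19386/23297 (J = 38772*(1/46594) = 19386/23297 ≈ 0.83212)
g = -5280 (g = -109 - 5171 = -5280)
J/d(159) - 35597/g = (19386/23297)/159 - 35597/(-5280) = (19386/23297)*(1/159) - 35597*(-1/5280) = 6462/1234741 + 35597/5280 = 43987194737/6519432480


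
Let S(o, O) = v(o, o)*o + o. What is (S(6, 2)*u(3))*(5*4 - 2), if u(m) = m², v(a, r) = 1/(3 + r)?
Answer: 1080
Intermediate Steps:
S(o, O) = o + o/(3 + o) (S(o, O) = o/(3 + o) + o = o + o/(3 + o))
(S(6, 2)*u(3))*(5*4 - 2) = ((6*(4 + 6)/(3 + 6))*3²)*(5*4 - 2) = ((6*10/9)*9)*(20 - 2) = ((6*(⅑)*10)*9)*18 = ((20/3)*9)*18 = 60*18 = 1080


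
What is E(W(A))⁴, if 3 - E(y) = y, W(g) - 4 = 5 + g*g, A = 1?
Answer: 2401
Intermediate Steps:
W(g) = 9 + g² (W(g) = 4 + (5 + g*g) = 4 + (5 + g²) = 9 + g²)
E(y) = 3 - y
E(W(A))⁴ = (3 - (9 + 1²))⁴ = (3 - (9 + 1))⁴ = (3 - 1*10)⁴ = (3 - 10)⁴ = (-7)⁴ = 2401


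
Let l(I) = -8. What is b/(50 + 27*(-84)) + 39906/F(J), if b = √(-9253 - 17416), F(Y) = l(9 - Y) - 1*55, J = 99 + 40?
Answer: -4434/7 - I*√26669/2218 ≈ -633.43 - 0.073628*I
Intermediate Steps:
J = 139
F(Y) = -63 (F(Y) = -8 - 1*55 = -8 - 55 = -63)
b = I*√26669 (b = √(-26669) = I*√26669 ≈ 163.31*I)
b/(50 + 27*(-84)) + 39906/F(J) = (I*√26669)/(50 + 27*(-84)) + 39906/(-63) = (I*√26669)/(50 - 2268) + 39906*(-1/63) = (I*√26669)/(-2218) - 4434/7 = (I*√26669)*(-1/2218) - 4434/7 = -I*√26669/2218 - 4434/7 = -4434/7 - I*√26669/2218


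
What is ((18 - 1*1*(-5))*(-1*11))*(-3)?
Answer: 759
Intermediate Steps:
((18 - 1*1*(-5))*(-1*11))*(-3) = ((18 - 1*(-5))*(-11))*(-3) = ((18 + 5)*(-11))*(-3) = (23*(-11))*(-3) = -253*(-3) = 759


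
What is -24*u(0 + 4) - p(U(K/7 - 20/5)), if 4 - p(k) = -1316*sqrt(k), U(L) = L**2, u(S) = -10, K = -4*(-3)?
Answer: -2772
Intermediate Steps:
K = 12
p(k) = 4 + 1316*sqrt(k) (p(k) = 4 - (-1316)*sqrt(k) = 4 + 1316*sqrt(k))
-24*u(0 + 4) - p(U(K/7 - 20/5)) = -24*(-10) - (4 + 1316*sqrt((12/7 - 20/5)**2)) = 240 - (4 + 1316*sqrt((12*(1/7) - 20*1/5)**2)) = 240 - (4 + 1316*sqrt((12/7 - 4)**2)) = 240 - (4 + 1316*sqrt((-16/7)**2)) = 240 - (4 + 1316*sqrt(256/49)) = 240 - (4 + 1316*(16/7)) = 240 - (4 + 3008) = 240 - 1*3012 = 240 - 3012 = -2772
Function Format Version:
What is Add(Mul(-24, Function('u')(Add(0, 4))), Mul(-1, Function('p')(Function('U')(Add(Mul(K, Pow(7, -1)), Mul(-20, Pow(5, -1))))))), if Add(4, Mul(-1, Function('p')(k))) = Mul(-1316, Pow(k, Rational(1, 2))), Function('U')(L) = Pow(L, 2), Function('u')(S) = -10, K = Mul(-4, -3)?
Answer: -2772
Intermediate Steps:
K = 12
Function('p')(k) = Add(4, Mul(1316, Pow(k, Rational(1, 2)))) (Function('p')(k) = Add(4, Mul(-1, Mul(-1316, Pow(k, Rational(1, 2))))) = Add(4, Mul(1316, Pow(k, Rational(1, 2)))))
Add(Mul(-24, Function('u')(Add(0, 4))), Mul(-1, Function('p')(Function('U')(Add(Mul(K, Pow(7, -1)), Mul(-20, Pow(5, -1))))))) = Add(Mul(-24, -10), Mul(-1, Add(4, Mul(1316, Pow(Pow(Add(Mul(12, Pow(7, -1)), Mul(-20, Pow(5, -1))), 2), Rational(1, 2)))))) = Add(240, Mul(-1, Add(4, Mul(1316, Pow(Pow(Add(Mul(12, Rational(1, 7)), Mul(-20, Rational(1, 5))), 2), Rational(1, 2)))))) = Add(240, Mul(-1, Add(4, Mul(1316, Pow(Pow(Add(Rational(12, 7), -4), 2), Rational(1, 2)))))) = Add(240, Mul(-1, Add(4, Mul(1316, Pow(Pow(Rational(-16, 7), 2), Rational(1, 2)))))) = Add(240, Mul(-1, Add(4, Mul(1316, Pow(Rational(256, 49), Rational(1, 2)))))) = Add(240, Mul(-1, Add(4, Mul(1316, Rational(16, 7))))) = Add(240, Mul(-1, Add(4, 3008))) = Add(240, Mul(-1, 3012)) = Add(240, -3012) = -2772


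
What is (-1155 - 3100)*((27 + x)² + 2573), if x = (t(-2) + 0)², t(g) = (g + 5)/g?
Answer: -233416535/16 ≈ -1.4589e+7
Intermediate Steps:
t(g) = (5 + g)/g
x = 9/4 (x = ((5 - 2)/(-2) + 0)² = (-½*3 + 0)² = (-3/2 + 0)² = (-3/2)² = 9/4 ≈ 2.2500)
(-1155 - 3100)*((27 + x)² + 2573) = (-1155 - 3100)*((27 + 9/4)² + 2573) = -4255*((117/4)² + 2573) = -4255*(13689/16 + 2573) = -4255*54857/16 = -233416535/16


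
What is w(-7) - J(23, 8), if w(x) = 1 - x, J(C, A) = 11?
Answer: -3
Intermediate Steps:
w(-7) - J(23, 8) = (1 - 1*(-7)) - 1*11 = (1 + 7) - 11 = 8 - 11 = -3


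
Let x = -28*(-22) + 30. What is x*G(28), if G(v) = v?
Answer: 18088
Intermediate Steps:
x = 646 (x = 616 + 30 = 646)
x*G(28) = 646*28 = 18088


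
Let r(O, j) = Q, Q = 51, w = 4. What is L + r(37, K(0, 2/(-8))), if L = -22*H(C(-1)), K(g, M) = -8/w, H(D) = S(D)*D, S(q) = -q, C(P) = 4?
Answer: 403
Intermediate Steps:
H(D) = -D**2 (H(D) = (-D)*D = -D**2)
K(g, M) = -2 (K(g, M) = -8/4 = -8*1/4 = -2)
L = 352 (L = -(-22)*4**2 = -(-22)*16 = -22*(-16) = 352)
r(O, j) = 51
L + r(37, K(0, 2/(-8))) = 352 + 51 = 403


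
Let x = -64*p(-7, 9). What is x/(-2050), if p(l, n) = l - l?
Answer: 0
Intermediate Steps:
p(l, n) = 0
x = 0 (x = -64*0 = 0)
x/(-2050) = 0/(-2050) = 0*(-1/2050) = 0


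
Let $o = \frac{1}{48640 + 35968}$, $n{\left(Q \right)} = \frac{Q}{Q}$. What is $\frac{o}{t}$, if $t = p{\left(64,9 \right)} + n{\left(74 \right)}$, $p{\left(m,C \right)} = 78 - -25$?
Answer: $\frac{1}{8799232} \approx 1.1365 \cdot 10^{-7}$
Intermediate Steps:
$p{\left(m,C \right)} = 103$ ($p{\left(m,C \right)} = 78 + 25 = 103$)
$n{\left(Q \right)} = 1$
$o = \frac{1}{84608} \approx 1.1819 \cdot 10^{-5}$
$t = 104$ ($t = 103 + 1 = 104$)
$\frac{o}{t} = \frac{1}{84608 \cdot 104} = \frac{1}{84608} \cdot \frac{1}{104} = \frac{1}{8799232}$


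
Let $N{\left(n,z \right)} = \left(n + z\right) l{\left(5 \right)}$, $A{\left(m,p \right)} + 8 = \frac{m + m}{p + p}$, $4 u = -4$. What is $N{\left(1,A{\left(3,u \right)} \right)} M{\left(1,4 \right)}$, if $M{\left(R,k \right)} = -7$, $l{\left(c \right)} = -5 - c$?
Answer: $-700$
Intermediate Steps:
$u = -1$ ($u = \frac{1}{4} \left(-4\right) = -1$)
$A{\left(m,p \right)} = -8 + \frac{m}{p}$ ($A{\left(m,p \right)} = -8 + \frac{m + m}{p + p} = -8 + \frac{2 m}{2 p} = -8 + 2 m \frac{1}{2 p} = -8 + \frac{m}{p}$)
$N{\left(n,z \right)} = - 10 n - 10 z$ ($N{\left(n,z \right)} = \left(n + z\right) \left(-5 - 5\right) = \left(n + z\right) \left(-10\right) = - 10 n - 10 z$)
$N{\left(1,A{\left(3,u \right)} \right)} M{\left(1,4 \right)} = \left(\left(-10\right) 1 - 10 \left(-8 + \frac{3}{-1}\right)\right) \left(-7\right) = \left(-10 - 10 \left(-8 + 3 \left(-1\right)\right)\right) \left(-7\right) = \left(-10 - 10 \left(-8 - 3\right)\right) \left(-7\right) = \left(-10 - -110\right) \left(-7\right) = \left(-10 + 110\right) \left(-7\right) = 100 \left(-7\right) = -700$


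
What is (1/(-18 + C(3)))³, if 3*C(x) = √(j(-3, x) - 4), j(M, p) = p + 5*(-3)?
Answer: -522693/3150662696 - 58941*I/1575331348 ≈ -0.0001659 - 3.7415e-5*I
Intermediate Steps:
j(M, p) = -15 + p (j(M, p) = p - 15 = -15 + p)
C(x) = √(-19 + x)/3 (C(x) = √((-15 + x) - 4)/3 = √(-19 + x)/3)
(1/(-18 + C(3)))³ = (1/(-18 + √(-19 + 3)/3))³ = (1/(-18 + √(-16)/3))³ = (1/(-18 + (4*I)/3))³ = (1/(-18 + 4*I/3))³ = (9*(-18 - 4*I/3)/2932)³ = 729*(-18 - 4*I/3)³/25205301568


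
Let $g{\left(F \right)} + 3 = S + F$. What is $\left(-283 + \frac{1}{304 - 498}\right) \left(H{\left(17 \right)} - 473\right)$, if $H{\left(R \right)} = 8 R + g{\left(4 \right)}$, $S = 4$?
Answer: $\frac{9113898}{97} \approx 93958.0$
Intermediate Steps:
$g{\left(F \right)} = 1 + F$ ($g{\left(F \right)} = -3 + \left(4 + F\right) = 1 + F$)
$H{\left(R \right)} = 5 + 8 R$ ($H{\left(R \right)} = 8 R + \left(1 + 4\right) = 8 R + 5 = 5 + 8 R$)
$\left(-283 + \frac{1}{304 - 498}\right) \left(H{\left(17 \right)} - 473\right) = \left(-283 + \frac{1}{304 - 498}\right) \left(\left(5 + 8 \cdot 17\right) - 473\right) = \left(-283 + \frac{1}{-194}\right) \left(\left(5 + 136\right) - 473\right) = \left(-283 - \frac{1}{194}\right) \left(141 - 473\right) = \left(- \frac{54903}{194}\right) \left(-332\right) = \frac{9113898}{97}$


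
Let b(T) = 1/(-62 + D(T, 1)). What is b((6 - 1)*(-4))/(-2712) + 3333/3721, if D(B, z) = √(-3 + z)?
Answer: 17382296959/19405669896 + I*√2/10430352 ≈ 0.89573 + 1.3559e-7*I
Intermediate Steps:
b(T) = 1/(-62 + I*√2) (b(T) = 1/(-62 + √(-3 + 1)) = 1/(-62 + √(-2)) = 1/(-62 + I*√2))
b((6 - 1)*(-4))/(-2712) + 3333/3721 = (-31/1923 - I*√2/3846)/(-2712) + 3333/3721 = (-31/1923 - I*√2/3846)*(-1/2712) + 3333*(1/3721) = (31/5215176 + I*√2/10430352) + 3333/3721 = 17382296959/19405669896 + I*√2/10430352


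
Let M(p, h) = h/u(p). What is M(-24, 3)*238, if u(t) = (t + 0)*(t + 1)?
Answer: 119/92 ≈ 1.2935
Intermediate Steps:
u(t) = t*(1 + t)
M(p, h) = h/(p*(1 + p)) (M(p, h) = h/((p*(1 + p))) = h*(1/(p*(1 + p))) = h/(p*(1 + p)))
M(-24, 3)*238 = (3/(-24*(1 - 24)))*238 = (3*(-1/24)/(-23))*238 = (3*(-1/24)*(-1/23))*238 = (1/184)*238 = 119/92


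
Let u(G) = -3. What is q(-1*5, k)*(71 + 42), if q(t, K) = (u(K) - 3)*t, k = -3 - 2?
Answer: 3390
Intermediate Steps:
k = -5
q(t, K) = -6*t (q(t, K) = (-3 - 3)*t = -6*t)
q(-1*5, k)*(71 + 42) = (-(-6)*5)*(71 + 42) = -6*(-5)*113 = 30*113 = 3390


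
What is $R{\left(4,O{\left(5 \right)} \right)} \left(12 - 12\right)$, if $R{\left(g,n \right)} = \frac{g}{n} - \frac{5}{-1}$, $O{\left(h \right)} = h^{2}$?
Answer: $0$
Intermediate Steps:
$R{\left(g,n \right)} = 5 + \frac{g}{n}$ ($R{\left(g,n \right)} = \frac{g}{n} - -5 = \frac{g}{n} + 5 = 5 + \frac{g}{n}$)
$R{\left(4,O{\left(5 \right)} \right)} \left(12 - 12\right) = \left(5 + \frac{4}{5^{2}}\right) \left(12 - 12\right) = \left(5 + \frac{4}{25}\right) 0 = \frac{129}{25} \cdot 0 = 0$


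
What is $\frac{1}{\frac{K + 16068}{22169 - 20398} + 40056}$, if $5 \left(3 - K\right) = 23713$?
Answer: $\frac{8855}{354752522} \approx 2.4961 \cdot 10^{-5}$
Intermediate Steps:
$K = - \frac{23698}{5}$ ($K = 3 - \frac{23713}{5} = - \frac{23698}{5} \approx -4739.6$)
$\frac{1}{\frac{K + 16068}{22169 - 20398} + 40056} = \frac{1}{\frac{- \frac{23698}{5} + 16068}{22169 - 20398} + 40056} = \frac{1}{\frac{56642}{5 \cdot 1771} + 40056} = \frac{1}{\frac{56642}{5} \cdot \frac{1}{1771} + 40056} = \frac{1}{\frac{56642}{8855} + 40056} = \frac{1}{\frac{354752522}{8855}} = \frac{8855}{354752522}$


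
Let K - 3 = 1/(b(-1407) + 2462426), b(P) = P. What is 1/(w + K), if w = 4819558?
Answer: 2461019/11861031192660 ≈ 2.0749e-7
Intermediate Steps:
K = 7383058/2461019 (K = 3 + 1/(-1407 + 2462426) = 3 + 1/2461019 = 7383058/2461019 ≈ 3.0000)
1/(w + K) = 1/(4819558 + 7383058/2461019) = 1/(11861031192660/2461019) = 2461019/11861031192660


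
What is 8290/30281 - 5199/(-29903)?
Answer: 405326789/905492743 ≈ 0.44763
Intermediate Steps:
8290/30281 - 5199/(-29903) = 8290*(1/30281) - 5199*(-1/29903) = 8290/30281 + 5199/29903 = 405326789/905492743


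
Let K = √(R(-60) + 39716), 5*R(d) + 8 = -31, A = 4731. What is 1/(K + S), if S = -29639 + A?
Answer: -124540/3101843779 - √992705/3101843779 ≈ -4.0472e-5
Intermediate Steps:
R(d) = -39/5 (R(d) = -8/5 + (⅕)*(-31) = -8/5 - 31/5 = -39/5)
S = -24908 (S = -29639 + 4731 = -24908)
K = √992705/5 (K = √(-39/5 + 39716) = √(198541/5) = √992705/5 ≈ 199.27)
1/(K + S) = 1/(√992705/5 - 24908) = 1/(-24908 + √992705/5)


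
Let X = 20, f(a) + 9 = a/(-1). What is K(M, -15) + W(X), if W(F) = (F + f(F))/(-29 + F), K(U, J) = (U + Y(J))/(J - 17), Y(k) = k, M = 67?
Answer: -5/8 ≈ -0.62500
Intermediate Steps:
f(a) = -9 - a (f(a) = -9 + a/(-1) = -9 + a*(-1) = -9 - a)
K(U, J) = (J + U)/(-17 + J) (K(U, J) = (U + J)/(J - 17) = (J + U)/(-17 + J))
W(F) = -9/(-29 + F) (W(F) = (F + (-9 - F))/(-29 + F) = -9/(-29 + F))
K(M, -15) + W(X) = (-15 + 67)/(-17 - 15) - 9/(-29 + 20) = 52/(-32) - 9/(-9) = -1/32*52 - 9*(-1/9) = -13/8 + 1 = -5/8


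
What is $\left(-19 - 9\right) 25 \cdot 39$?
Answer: $-27300$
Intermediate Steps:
$\left(-19 - 9\right) 25 \cdot 39 = \left(-28\right) 25 \cdot 39 = \left(-700\right) 39 = -27300$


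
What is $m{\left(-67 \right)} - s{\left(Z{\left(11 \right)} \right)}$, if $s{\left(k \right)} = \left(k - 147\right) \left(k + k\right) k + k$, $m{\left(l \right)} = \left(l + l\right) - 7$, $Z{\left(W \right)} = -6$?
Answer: $10881$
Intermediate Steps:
$m{\left(l \right)} = -7 + 2 l$ ($m{\left(l \right)} = 2 l - 7 = -7 + 2 l$)
$s{\left(k \right)} = k + 2 k^{2} \left(-147 + k\right)$ ($s{\left(k \right)} = \left(-147 + k\right) 2 k k + k = 2 k \left(-147 + k\right) k + k = 2 k^{2} \left(-147 + k\right) + k = k + 2 k^{2} \left(-147 + k\right)$)
$m{\left(-67 \right)} - s{\left(Z{\left(11 \right)} \right)} = \left(-7 + 2 \left(-67\right)\right) - - 6 \left(1 - -1764 + 2 \left(-6\right)^{2}\right) = \left(-7 - 134\right) - - 6 \left(1 + 1764 + 2 \cdot 36\right) = -141 - - 6 \left(1 + 1764 + 72\right) = -141 - \left(-6\right) 1837 = -141 - -11022 = -141 + 11022 = 10881$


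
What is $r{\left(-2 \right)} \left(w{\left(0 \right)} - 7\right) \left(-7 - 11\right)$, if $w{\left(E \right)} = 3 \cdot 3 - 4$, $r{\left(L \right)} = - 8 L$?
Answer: $576$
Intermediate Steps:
$w{\left(E \right)} = 5$ ($w{\left(E \right)} = 9 - 4 = 5$)
$r{\left(-2 \right)} \left(w{\left(0 \right)} - 7\right) \left(-7 - 11\right) = \left(-8\right) \left(-2\right) \left(5 - 7\right) \left(-7 - 11\right) = 16 \left(\left(-2\right) \left(-18\right)\right) = 16 \cdot 36 = 576$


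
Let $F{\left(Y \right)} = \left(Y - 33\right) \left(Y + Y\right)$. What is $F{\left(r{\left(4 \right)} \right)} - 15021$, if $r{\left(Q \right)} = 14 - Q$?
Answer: $-15481$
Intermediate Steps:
$F{\left(Y \right)} = 2 Y \left(-33 + Y\right)$ ($F{\left(Y \right)} = \left(-33 + Y\right) 2 Y = 2 Y \left(-33 + Y\right)$)
$F{\left(r{\left(4 \right)} \right)} - 15021 = 2 \left(14 - 4\right) \left(-33 + \left(14 - 4\right)\right) - 15021 = 2 \cdot 10 \left(-33 + 10\right) - 15021 = 2 \cdot 10 \left(-23\right) - 15021 = -460 - 15021 = -15481$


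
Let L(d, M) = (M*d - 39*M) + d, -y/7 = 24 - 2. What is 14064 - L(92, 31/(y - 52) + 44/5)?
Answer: 13918983/1030 ≈ 13514.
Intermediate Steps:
y = -154 (y = -7*(24 - 2) = -7*22 = -154)
L(d, M) = d - 39*M + M*d (L(d, M) = (-39*M + M*d) + d = d - 39*M + M*d)
14064 - L(92, 31/(y - 52) + 44/5) = 14064 - (92 - 39*(31/(-154 - 52) + 44/5) + (31/(-154 - 52) + 44/5)*92) = 14064 - (92 - 39*(31/(-206) + 44*(1/5)) + (31/(-206) + 44*(1/5))*92) = 14064 - (92 - 39*(31*(-1/206) + 44/5) + (31*(-1/206) + 44/5)*92) = 14064 - (92 - 39*(-31/206 + 44/5) + (-31/206 + 44/5)*92) = 14064 - (92 - 39*8909/1030 + (8909/1030)*92) = 14064 - (92 - 347451/1030 + 409814/515) = 14064 - 1*566937/1030 = 14064 - 566937/1030 = 13918983/1030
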